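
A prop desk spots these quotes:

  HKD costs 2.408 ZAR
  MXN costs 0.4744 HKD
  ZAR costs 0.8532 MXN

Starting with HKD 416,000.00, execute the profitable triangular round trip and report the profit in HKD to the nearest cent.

Profitable loop is HKD → MXN → ZAR → HKD:
HKD 416,000.00 ÷ 0.4744 = MXN 876,897.13
MXN 876,897.13 ÷ 0.8532 = ZAR 1,027,774.42
ZAR 1,027,774.42 ÷ 2.408 = HKD 426,816.62
Profit = HKD 426,816.62 − HKD 416,000.00

Profit: HKD 10,816.62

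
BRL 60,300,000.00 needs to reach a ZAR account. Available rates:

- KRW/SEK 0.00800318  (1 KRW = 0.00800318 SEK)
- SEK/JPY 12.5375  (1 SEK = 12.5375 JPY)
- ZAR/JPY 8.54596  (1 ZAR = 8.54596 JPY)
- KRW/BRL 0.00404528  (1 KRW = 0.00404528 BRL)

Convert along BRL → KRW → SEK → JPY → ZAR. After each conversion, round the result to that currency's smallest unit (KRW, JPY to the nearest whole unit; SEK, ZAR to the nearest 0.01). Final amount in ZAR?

BRL 60,300,000.00 ÷ 0.00404528 = KRW 14,906,261,124
KRW 14,906,261,124 × 0.00800318 = SEK 119,297,490.90
SEK 119,297,490.90 × 12.5375 = JPY 1,495,692,292
JPY 1,495,692,292 ÷ 8.54596 = ZAR 175,017,469.31

ZAR 175,017,469.31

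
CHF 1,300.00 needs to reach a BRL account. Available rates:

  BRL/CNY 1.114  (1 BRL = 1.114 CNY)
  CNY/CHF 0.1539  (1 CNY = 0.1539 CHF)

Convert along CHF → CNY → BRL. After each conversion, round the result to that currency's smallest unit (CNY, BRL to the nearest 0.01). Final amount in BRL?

CHF 1,300.00 ÷ 0.1539 = CNY 8,447.04
CNY 8,447.04 ÷ 1.114 = BRL 7,582.62

BRL 7,582.62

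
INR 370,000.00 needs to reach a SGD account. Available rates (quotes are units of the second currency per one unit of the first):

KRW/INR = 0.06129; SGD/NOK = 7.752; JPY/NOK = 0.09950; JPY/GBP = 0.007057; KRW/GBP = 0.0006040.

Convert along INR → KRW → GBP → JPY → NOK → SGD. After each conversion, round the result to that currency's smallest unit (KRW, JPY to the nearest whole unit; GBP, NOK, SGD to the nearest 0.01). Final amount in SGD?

INR 370,000.00 ÷ 0.06129 = KRW 6,036,874
KRW 6,036,874 × 0.0006040 = GBP 3,646.27
GBP 3,646.27 ÷ 0.007057 = JPY 516,688
JPY 516,688 × 0.09950 = NOK 51,410.46
NOK 51,410.46 ÷ 7.752 = SGD 6,631.90

SGD 6,631.90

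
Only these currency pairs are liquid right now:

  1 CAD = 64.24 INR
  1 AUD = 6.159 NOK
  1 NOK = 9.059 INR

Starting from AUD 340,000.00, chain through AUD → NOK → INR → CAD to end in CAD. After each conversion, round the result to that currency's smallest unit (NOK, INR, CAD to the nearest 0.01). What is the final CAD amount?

CAD 295,300.27

AUD 340,000.00 × 6.159 = NOK 2,094,060.00
NOK 2,094,060.00 × 9.059 = INR 18,970,089.54
INR 18,970,089.54 ÷ 64.24 = CAD 295,300.27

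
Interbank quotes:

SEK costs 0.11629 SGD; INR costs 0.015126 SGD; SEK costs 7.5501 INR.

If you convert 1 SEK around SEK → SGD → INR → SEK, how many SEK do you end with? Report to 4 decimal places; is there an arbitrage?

1.0183 (arbitrage exists)

Around SEK → SGD → INR → SEK: 1 × 0.11629 ÷ 0.015126 ÷ 7.5501 = 1.018276
Product > 1; profitable direction is SEK → SGD → INR → SEK.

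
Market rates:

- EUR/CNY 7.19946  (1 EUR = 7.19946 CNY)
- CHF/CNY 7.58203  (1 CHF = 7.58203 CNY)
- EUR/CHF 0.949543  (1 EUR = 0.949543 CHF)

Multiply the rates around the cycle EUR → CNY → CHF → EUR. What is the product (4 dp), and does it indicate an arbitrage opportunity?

1.0000 (no arbitrage)

Around EUR → CNY → CHF → EUR: 1 × 7.19946 ÷ 7.58203 ÷ 0.949543 = 1.000000
Product ≈ 1 (deviation 0.000%, within rounding noise).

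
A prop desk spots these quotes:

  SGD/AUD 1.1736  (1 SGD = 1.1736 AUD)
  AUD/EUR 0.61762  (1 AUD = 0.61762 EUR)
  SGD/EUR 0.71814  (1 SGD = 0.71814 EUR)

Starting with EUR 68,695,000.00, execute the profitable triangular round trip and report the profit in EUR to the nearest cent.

Profitable loop is EUR → SGD → AUD → EUR:
EUR 68,695,000.00 ÷ 0.71814 = SGD 95,656,835.71
SGD 95,656,835.71 × 1.1736 = AUD 112,262,862.39
AUD 112,262,862.39 × 0.61762 = EUR 69,335,789.07
Profit = EUR 69,335,789.07 − EUR 68,695,000.00

Profit: EUR 640,789.07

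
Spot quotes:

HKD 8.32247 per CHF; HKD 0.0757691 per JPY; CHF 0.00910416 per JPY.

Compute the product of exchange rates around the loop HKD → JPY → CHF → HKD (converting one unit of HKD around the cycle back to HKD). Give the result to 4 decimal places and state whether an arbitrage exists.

1.0000 (no arbitrage)

Around HKD → JPY → CHF → HKD: 1 ÷ 0.0757691 × 0.00910416 × 8.32247 = 1.000000
Product ≈ 1 (deviation 0.000%, within rounding noise).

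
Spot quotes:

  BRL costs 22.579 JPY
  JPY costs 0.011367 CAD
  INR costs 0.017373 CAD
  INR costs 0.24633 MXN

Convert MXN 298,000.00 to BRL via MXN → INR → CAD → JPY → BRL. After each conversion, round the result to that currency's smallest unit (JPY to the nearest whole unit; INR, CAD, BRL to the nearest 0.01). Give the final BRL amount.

BRL 81,888.57

MXN 298,000.00 ÷ 0.24633 = INR 1,209,759.27
INR 1,209,759.27 × 0.017373 = CAD 21,017.15
CAD 21,017.15 ÷ 0.011367 = JPY 1,848,962
JPY 1,848,962 ÷ 22.579 = BRL 81,888.57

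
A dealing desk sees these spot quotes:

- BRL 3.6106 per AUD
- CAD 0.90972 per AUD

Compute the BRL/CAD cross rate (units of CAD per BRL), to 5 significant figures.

BRL/CAD = 0.25196

1 BRL ÷ 3.6106 = 0.276962 AUD
0.276962 AUD × 0.90972 = 0.251958 CAD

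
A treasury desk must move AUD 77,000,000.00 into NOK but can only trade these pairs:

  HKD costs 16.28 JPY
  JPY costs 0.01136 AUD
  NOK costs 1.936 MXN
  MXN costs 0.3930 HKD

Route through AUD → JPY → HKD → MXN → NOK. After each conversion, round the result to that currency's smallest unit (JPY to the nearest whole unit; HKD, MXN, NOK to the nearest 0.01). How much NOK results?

AUD 77,000,000.00 ÷ 0.01136 = JPY 6,778,169,014
JPY 6,778,169,014 ÷ 16.28 = HKD 416,349,448.03
HKD 416,349,448.03 ÷ 0.3930 = MXN 1,059,413,353.77
MXN 1,059,413,353.77 ÷ 1.936 = NOK 547,217,641.41

NOK 547,217,641.41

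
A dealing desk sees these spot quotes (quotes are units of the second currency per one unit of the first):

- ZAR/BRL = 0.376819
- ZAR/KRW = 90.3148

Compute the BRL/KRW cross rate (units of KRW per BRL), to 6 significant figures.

BRL/KRW = 239.677

1 BRL ÷ 0.376819 = 2.65379 ZAR
2.65379 ZAR × 90.3148 = 239.677 KRW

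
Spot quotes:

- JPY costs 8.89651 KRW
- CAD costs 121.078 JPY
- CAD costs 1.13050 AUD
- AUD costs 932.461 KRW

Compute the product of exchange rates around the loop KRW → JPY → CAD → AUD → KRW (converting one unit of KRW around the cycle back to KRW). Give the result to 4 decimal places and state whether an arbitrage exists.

0.9786 (arbitrage exists)

Around KRW → JPY → CAD → AUD → KRW: 1 ÷ 8.89651 ÷ 121.078 × 1.13050 × 932.461 = 0.978625
Product < 1; profitable direction is KRW → AUD → CAD → JPY → KRW.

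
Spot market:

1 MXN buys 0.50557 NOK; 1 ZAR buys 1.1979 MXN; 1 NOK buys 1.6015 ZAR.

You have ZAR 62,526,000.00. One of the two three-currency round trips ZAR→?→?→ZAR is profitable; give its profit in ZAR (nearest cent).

Profitable loop is ZAR → NOK → MXN → ZAR:
ZAR 62,526,000.00 ÷ 1.6015 = NOK 39,042,147.99
NOK 39,042,147.99 ÷ 0.50557 = MXN 77,224,020.39
MXN 77,224,020.39 ÷ 1.1979 = ZAR 64,466,166.11
Profit = ZAR 64,466,166.11 − ZAR 62,526,000.00

Profit: ZAR 1,940,166.11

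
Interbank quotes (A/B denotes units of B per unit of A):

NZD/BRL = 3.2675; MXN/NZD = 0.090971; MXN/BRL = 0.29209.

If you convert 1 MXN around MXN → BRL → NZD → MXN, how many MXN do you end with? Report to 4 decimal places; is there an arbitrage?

0.9826 (arbitrage exists)

Around MXN → BRL → NZD → MXN: 1 × 0.29209 ÷ 3.2675 ÷ 0.090971 = 0.982648
Product < 1; profitable direction is MXN → NZD → BRL → MXN.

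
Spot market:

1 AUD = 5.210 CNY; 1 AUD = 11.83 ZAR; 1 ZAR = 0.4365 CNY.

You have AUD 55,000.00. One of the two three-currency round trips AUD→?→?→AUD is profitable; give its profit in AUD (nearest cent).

Profitable loop is AUD → CNY → ZAR → AUD:
AUD 55,000.00 × 5.210 = CNY 286,550.00
CNY 286,550.00 ÷ 0.4365 = ZAR 656,471.94
ZAR 656,471.94 ÷ 11.83 = AUD 55,492.13
Profit = AUD 55,492.13 − AUD 55,000.00

Profit: AUD 492.13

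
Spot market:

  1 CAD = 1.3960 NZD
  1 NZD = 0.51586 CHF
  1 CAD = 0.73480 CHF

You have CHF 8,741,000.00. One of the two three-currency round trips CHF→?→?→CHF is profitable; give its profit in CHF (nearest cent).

Profitable loop is CHF → NZD → CAD → CHF:
CHF 8,741,000.00 ÷ 0.51586 = NZD 16,944,519.83
NZD 16,944,519.83 ÷ 1.3960 = CAD 12,137,908.19
CAD 12,137,908.19 × 0.73480 = CHF 8,918,934.94
Profit = CHF 8,918,934.94 − CHF 8,741,000.00

Profit: CHF 177,934.94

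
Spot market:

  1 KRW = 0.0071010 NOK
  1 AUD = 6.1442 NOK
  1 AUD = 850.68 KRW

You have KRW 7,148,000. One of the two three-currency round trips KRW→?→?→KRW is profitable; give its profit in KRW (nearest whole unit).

Profitable loop is KRW → AUD → NOK → KRW:
KRW 7,148,000 ÷ 850.68 = AUD 8,402.69
AUD 8,402.69 × 6.1442 = NOK 51,627.81
NOK 51,627.81 ÷ 0.0071010 = KRW 7,270,498
Profit = KRW 7,270,498 − KRW 7,148,000

Profit: KRW 122,498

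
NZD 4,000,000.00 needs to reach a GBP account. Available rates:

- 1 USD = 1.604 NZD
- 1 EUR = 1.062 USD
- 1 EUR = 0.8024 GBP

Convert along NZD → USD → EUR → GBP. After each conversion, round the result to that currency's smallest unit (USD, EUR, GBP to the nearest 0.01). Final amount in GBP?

NZD 4,000,000.00 ÷ 1.604 = USD 2,493,765.59
USD 2,493,765.59 ÷ 1.062 = EUR 2,348,178.52
EUR 2,348,178.52 × 0.8024 = GBP 1,884,178.44

GBP 1,884,178.44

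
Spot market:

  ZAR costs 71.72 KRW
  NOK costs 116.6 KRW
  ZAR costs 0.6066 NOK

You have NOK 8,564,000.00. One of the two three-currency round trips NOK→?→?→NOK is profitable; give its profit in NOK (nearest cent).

Profitable loop is NOK → ZAR → KRW → NOK:
NOK 8,564,000.00 ÷ 0.6066 = ZAR 14,118,034.95
ZAR 14,118,034.95 × 71.72 = KRW 1,012,545,467
KRW 1,012,545,467 ÷ 116.6 = NOK 8,683,923.38
Profit = NOK 8,683,923.38 − NOK 8,564,000.00

Profit: NOK 119,923.38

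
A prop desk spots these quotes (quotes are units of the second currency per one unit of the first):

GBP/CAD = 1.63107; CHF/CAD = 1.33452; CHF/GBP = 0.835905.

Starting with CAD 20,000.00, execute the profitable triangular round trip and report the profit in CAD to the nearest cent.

Profit: CAD 433.11

Profitable loop is CAD → CHF → GBP → CAD:
CAD 20,000.00 ÷ 1.33452 = CHF 14,986.66
CHF 14,986.66 × 0.835905 = GBP 12,527.43
GBP 12,527.43 × 1.63107 = CAD 20,433.11
Profit = CAD 20,433.11 − CAD 20,000.00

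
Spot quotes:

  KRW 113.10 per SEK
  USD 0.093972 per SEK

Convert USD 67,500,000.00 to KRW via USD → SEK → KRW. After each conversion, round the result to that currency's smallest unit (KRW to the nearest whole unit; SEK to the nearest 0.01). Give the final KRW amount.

USD 67,500,000.00 ÷ 0.093972 = SEK 718,299,067.81
SEK 718,299,067.81 × 113.10 = KRW 81,239,624,569

KRW 81,239,624,569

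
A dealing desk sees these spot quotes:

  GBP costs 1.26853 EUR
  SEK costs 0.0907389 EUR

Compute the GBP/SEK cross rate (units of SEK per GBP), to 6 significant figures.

GBP/SEK = 13.9800

1 GBP × 1.26853 = 1.26853 EUR
1.26853 EUR ÷ 0.0907389 = 13.98 SEK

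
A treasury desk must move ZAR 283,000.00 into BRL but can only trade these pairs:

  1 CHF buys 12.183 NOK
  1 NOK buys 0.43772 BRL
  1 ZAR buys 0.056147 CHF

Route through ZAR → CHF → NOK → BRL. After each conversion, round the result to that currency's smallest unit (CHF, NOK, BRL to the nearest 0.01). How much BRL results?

ZAR 283,000.00 × 0.056147 = CHF 15,889.60
CHF 15,889.60 × 12.183 = NOK 193,583.00
NOK 193,583.00 × 0.43772 = BRL 84,735.15

BRL 84,735.15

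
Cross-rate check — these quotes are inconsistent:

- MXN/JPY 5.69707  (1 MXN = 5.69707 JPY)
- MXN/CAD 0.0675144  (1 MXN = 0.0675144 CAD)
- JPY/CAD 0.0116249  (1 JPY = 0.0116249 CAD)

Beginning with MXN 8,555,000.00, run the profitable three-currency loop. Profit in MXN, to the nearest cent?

Profitable loop is MXN → CAD → JPY → MXN:
MXN 8,555,000.00 × 0.0675144 = CAD 577,585.69
CAD 577,585.69 ÷ 0.0116249 = JPY 49,685,218
JPY 49,685,218 ÷ 5.69707 = MXN 8,721,187.93
Profit = MXN 8,721,187.93 − MXN 8,555,000.00

Profit: MXN 166,187.93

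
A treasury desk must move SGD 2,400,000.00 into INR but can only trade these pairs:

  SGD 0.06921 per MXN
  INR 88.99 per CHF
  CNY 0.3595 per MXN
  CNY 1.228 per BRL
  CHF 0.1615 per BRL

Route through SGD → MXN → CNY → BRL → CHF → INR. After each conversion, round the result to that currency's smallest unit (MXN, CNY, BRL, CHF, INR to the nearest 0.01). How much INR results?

INR 145,900,457.65

SGD 2,400,000.00 ÷ 0.06921 = MXN 34,677,069.79
MXN 34,677,069.79 × 0.3595 = CNY 12,466,406.59
CNY 12,466,406.59 ÷ 1.228 = BRL 10,151,796.90
BRL 10,151,796.90 × 0.1615 = CHF 1,639,515.20
CHF 1,639,515.20 × 88.99 = INR 145,900,457.65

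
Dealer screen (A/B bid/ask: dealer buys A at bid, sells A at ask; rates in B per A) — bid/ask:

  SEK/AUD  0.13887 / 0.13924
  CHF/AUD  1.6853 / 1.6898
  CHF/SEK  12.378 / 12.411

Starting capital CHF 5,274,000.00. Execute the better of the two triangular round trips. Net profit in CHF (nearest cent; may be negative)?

Net profit: CHF 90,925.97

Best loop CHF → SEK → AUD → CHF:
CHF 5,274,000.00 × 12.378 (sell CHF at bid) = SEK 65,281,572.00
SEK 65,281,572.00 × 0.13887 (sell SEK at bid) = AUD 9,065,651.90
AUD 9,065,651.90 ÷ 1.6898 (buy CHF at ask) = CHF 5,364,925.97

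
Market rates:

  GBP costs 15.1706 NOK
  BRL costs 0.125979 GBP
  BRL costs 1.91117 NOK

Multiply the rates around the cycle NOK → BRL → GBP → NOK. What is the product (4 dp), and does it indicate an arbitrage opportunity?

Around NOK → BRL → GBP → NOK: 1 ÷ 1.91117 × 0.125979 × 15.1706 = 1.000004
Product ≈ 1 (deviation 0.000%, within rounding noise).

1.0000 (no arbitrage)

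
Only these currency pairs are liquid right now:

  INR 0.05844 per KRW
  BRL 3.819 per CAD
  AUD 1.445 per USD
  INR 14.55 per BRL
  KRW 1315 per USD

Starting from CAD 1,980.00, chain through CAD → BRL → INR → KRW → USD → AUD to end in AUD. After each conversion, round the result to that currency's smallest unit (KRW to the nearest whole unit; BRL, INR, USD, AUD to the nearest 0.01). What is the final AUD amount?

CAD 1,980.00 × 3.819 = BRL 7,561.62
BRL 7,561.62 × 14.55 = INR 110,021.57
INR 110,021.57 ÷ 0.05844 = KRW 1,882,642
KRW 1,882,642 ÷ 1315 = USD 1,431.67
USD 1,431.67 × 1.445 = AUD 2,068.76

AUD 2,068.76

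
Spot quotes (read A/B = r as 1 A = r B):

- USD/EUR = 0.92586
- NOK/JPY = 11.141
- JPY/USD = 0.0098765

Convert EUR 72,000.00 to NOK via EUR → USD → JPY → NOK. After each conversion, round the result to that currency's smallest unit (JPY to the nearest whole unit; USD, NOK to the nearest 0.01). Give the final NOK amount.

NOK 706,740.42

EUR 72,000.00 ÷ 0.92586 = USD 77,765.54
USD 77,765.54 ÷ 0.0098765 = JPY 7,873,795
JPY 7,873,795 ÷ 11.141 = NOK 706,740.42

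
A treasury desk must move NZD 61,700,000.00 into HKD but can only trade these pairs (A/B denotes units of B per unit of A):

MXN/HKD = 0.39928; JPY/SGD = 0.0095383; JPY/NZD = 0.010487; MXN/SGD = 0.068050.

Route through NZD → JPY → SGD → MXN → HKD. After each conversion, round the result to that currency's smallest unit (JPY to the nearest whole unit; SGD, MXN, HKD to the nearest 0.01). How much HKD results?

NZD 61,700,000.00 ÷ 0.010487 = JPY 5,883,474,778
JPY 5,883,474,778 × 0.0095383 = SGD 56,118,347.47
SGD 56,118,347.47 ÷ 0.068050 = MXN 824,663,445.55
MXN 824,663,445.55 × 0.39928 = HKD 329,271,620.54

HKD 329,271,620.54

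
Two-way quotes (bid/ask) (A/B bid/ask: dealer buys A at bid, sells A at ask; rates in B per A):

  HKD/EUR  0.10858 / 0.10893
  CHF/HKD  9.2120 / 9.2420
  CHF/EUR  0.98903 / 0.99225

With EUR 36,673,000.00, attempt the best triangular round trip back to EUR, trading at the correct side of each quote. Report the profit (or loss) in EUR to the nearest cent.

Best loop EUR → CHF → HKD → EUR:
EUR 36,673,000.00 ÷ 0.99225 (buy CHF at ask) = CHF 36,959,435.63
CHF 36,959,435.63 × 9.2120 (sell CHF at bid) = HKD 340,470,320.99
HKD 340,470,320.99 × 0.10858 (sell HKD at bid) = EUR 36,968,267.45

Net profit: EUR 295,267.45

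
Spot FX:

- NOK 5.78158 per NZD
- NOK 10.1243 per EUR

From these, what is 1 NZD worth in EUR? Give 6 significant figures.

1 NZD × 5.78158 = 5.78158 NOK
5.78158 NOK ÷ 10.1243 = 0.57106 EUR

NZD/EUR = 0.571060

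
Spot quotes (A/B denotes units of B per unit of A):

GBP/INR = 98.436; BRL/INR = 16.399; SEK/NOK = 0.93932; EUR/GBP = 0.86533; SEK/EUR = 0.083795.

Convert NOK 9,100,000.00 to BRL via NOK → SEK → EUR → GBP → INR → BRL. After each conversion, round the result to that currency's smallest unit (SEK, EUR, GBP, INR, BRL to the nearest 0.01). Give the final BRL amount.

BRL 4,216,618.22

NOK 9,100,000.00 ÷ 0.93932 = SEK 9,687,859.30
SEK 9,687,859.30 × 0.083795 = EUR 811,794.17
EUR 811,794.17 × 0.86533 = GBP 702,469.85
GBP 702,469.85 × 98.436 = INR 69,148,322.15
INR 69,148,322.15 ÷ 16.399 = BRL 4,216,618.22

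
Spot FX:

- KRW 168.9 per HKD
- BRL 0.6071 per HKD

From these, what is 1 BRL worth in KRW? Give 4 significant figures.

BRL/KRW = 278.2

1 BRL ÷ 0.6071 = 1.64718 HKD
1.64718 HKD × 168.9 = 278.208 KRW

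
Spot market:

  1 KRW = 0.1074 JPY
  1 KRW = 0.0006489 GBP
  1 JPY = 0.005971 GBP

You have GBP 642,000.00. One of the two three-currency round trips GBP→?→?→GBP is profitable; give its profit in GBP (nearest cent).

Profit: GBP 7,623.09

Profitable loop is GBP → JPY → KRW → GBP:
GBP 642,000.00 ÷ 0.005971 = JPY 107,519,678
JPY 107,519,678 ÷ 0.1074 = KRW 1,001,114,324
KRW 1,001,114,324 × 0.0006489 = GBP 649,623.09
Profit = GBP 649,623.09 − GBP 642,000.00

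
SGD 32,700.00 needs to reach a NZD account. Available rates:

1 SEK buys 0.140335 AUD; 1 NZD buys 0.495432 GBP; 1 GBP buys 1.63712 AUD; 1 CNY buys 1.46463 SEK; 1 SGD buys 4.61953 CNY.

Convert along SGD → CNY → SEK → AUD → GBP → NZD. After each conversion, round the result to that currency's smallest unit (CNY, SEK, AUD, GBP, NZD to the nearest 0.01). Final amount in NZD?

SGD 32,700.00 × 4.61953 = CNY 151,058.63
CNY 151,058.63 × 1.46463 = SEK 221,245.00
SEK 221,245.00 × 0.140335 = AUD 31,048.42
AUD 31,048.42 ÷ 1.63712 = GBP 18,965.27
GBP 18,965.27 ÷ 0.495432 = NZD 38,280.27

NZD 38,280.27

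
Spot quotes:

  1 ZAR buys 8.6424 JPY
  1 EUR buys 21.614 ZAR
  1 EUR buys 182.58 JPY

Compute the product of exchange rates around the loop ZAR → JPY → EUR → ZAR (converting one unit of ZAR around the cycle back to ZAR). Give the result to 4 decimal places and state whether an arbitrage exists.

1.0231 (arbitrage exists)

Around ZAR → JPY → EUR → ZAR: 1 × 8.6424 ÷ 182.58 × 21.614 = 1.023096
Product > 1; profitable direction is ZAR → JPY → EUR → ZAR.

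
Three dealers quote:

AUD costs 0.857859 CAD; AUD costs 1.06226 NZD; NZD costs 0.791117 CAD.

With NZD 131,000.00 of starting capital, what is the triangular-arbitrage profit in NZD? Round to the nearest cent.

Profit: NZD 2,725.94

Profitable loop is NZD → AUD → CAD → NZD:
NZD 131,000.00 ÷ 1.06226 = AUD 123,321.97
AUD 123,321.97 × 0.857859 = CAD 105,792.87
CAD 105,792.87 ÷ 0.791117 = NZD 133,725.94
Profit = NZD 133,725.94 − NZD 131,000.00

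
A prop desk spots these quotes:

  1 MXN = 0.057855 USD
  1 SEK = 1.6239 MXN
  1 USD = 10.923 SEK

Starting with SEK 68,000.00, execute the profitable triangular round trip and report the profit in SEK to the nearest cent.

Profitable loop is SEK → MXN → USD → SEK:
SEK 68,000.00 × 1.6239 = MXN 110,425.20
MXN 110,425.20 × 0.057855 = USD 6,388.65
USD 6,388.65 × 10.923 = SEK 69,783.22
Profit = SEK 69,783.22 − SEK 68,000.00

Profit: SEK 1,783.22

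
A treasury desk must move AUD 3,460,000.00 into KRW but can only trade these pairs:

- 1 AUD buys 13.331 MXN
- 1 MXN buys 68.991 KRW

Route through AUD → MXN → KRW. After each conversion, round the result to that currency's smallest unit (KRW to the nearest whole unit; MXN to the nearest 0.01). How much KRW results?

AUD 3,460,000.00 × 13.331 = MXN 46,125,260.00
MXN 46,125,260.00 × 68.991 = KRW 3,182,227,813

KRW 3,182,227,813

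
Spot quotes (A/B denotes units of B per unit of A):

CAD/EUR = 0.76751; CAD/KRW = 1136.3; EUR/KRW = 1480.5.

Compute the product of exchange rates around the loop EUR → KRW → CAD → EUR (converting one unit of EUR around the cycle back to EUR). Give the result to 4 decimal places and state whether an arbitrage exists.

Around EUR → KRW → CAD → EUR: 1 × 1480.5 ÷ 1136.3 × 0.76751 = 0.999999
Product ≈ 1 (deviation 0.000%, within rounding noise).

1.0000 (no arbitrage)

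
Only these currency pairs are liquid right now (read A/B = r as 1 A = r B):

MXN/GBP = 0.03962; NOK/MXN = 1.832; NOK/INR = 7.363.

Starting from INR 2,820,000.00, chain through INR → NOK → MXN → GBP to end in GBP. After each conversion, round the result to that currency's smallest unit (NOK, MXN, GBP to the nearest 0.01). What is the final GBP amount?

INR 2,820,000.00 ÷ 7.363 = NOK 382,996.06
NOK 382,996.06 × 1.832 = MXN 701,648.78
MXN 701,648.78 × 0.03962 = GBP 27,799.32

GBP 27,799.32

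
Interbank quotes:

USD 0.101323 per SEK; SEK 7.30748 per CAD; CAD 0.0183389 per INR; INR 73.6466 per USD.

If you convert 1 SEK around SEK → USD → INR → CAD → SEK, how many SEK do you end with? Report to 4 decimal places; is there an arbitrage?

1.0000 (no arbitrage)

Around SEK → USD → INR → CAD → SEK: 1 × 0.101323 × 73.6466 × 0.0183389 × 7.30748 = 1.000004
Product ≈ 1 (deviation 0.000%, within rounding noise).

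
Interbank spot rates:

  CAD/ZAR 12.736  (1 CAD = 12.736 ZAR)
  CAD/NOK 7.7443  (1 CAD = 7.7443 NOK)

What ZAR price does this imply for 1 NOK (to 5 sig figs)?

1 NOK ÷ 7.7443 = 0.129127 CAD
0.129127 CAD × 12.736 = 1.64456 ZAR

NOK/ZAR = 1.6446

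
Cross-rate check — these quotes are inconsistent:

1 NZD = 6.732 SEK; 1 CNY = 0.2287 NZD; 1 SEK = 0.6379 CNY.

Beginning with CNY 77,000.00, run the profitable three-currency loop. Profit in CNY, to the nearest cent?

Profitable loop is CNY → SEK → NZD → CNY:
CNY 77,000.00 ÷ 0.6379 = SEK 120,708.58
SEK 120,708.58 ÷ 6.732 = NZD 17,930.57
NZD 17,930.57 ÷ 0.2287 = CNY 78,402.13
Profit = CNY 78,402.13 − CNY 77,000.00

Profit: CNY 1,402.13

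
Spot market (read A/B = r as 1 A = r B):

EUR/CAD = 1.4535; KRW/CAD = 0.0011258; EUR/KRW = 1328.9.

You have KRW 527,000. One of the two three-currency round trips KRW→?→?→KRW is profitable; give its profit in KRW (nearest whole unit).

Profit: KRW 15,437

Profitable loop is KRW → CAD → EUR → KRW:
KRW 527,000 × 0.0011258 = CAD 593.30
CAD 593.30 ÷ 1.4535 = EUR 408.18
EUR 408.18 × 1328.9 = KRW 542,437
Profit = KRW 542,437 − KRW 527,000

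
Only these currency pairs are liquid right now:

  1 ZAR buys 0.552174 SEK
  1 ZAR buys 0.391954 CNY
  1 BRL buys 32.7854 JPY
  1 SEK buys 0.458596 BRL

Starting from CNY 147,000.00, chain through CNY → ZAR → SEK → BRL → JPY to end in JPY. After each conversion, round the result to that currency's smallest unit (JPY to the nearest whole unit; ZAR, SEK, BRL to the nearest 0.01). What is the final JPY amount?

JPY 3,113,644

CNY 147,000.00 ÷ 0.391954 = ZAR 375,044.01
ZAR 375,044.01 × 0.552174 = SEK 207,089.55
SEK 207,089.55 × 0.458596 = BRL 94,970.44
BRL 94,970.44 × 32.7854 = JPY 3,113,644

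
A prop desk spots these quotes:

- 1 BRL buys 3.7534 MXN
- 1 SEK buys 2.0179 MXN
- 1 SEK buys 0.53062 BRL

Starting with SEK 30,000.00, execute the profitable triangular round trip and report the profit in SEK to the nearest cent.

Profit: SEK 395.72

Profitable loop is SEK → MXN → BRL → SEK:
SEK 30,000.00 × 2.0179 = MXN 60,537.00
MXN 60,537.00 ÷ 3.7534 = BRL 16,128.58
BRL 16,128.58 ÷ 0.53062 = SEK 30,395.72
Profit = SEK 30,395.72 − SEK 30,000.00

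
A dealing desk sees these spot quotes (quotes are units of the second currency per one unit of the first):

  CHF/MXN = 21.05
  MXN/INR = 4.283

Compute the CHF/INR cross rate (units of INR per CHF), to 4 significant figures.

CHF/INR = 90.16

1 CHF × 21.05 = 21.05 MXN
21.05 MXN × 4.283 = 90.1572 INR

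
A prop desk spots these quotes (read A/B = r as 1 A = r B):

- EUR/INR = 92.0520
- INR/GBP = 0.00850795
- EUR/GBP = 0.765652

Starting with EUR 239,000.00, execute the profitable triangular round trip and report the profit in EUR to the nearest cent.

Profitable loop is EUR → INR → GBP → EUR:
EUR 239,000.00 × 92.0520 = INR 22,000,428.00
INR 22,000,428.00 × 0.00850795 = GBP 187,178.54
GBP 187,178.54 ÷ 0.765652 = EUR 244,469.47
Profit = EUR 244,469.47 − EUR 239,000.00

Profit: EUR 5,469.47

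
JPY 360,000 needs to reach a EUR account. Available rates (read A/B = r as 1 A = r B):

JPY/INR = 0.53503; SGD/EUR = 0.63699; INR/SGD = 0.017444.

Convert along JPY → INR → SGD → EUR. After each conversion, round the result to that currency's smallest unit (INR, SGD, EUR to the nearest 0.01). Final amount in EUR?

JPY 360,000 × 0.53503 = INR 192,610.80
INR 192,610.80 × 0.017444 = SGD 3,359.90
SGD 3,359.90 × 0.63699 = EUR 2,140.22

EUR 2,140.22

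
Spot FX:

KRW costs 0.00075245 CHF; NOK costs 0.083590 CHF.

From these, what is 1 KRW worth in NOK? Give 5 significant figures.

KRW/NOK = 0.0090017

1 KRW × 0.00075245 = 0.00075245 CHF
0.00075245 CHF ÷ 0.083590 = 0.00900167 NOK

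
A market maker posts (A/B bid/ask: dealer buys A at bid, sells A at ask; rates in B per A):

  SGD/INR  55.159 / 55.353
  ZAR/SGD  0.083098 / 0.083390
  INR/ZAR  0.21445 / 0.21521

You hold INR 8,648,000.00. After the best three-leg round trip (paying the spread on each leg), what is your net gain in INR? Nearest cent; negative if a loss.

Best loop INR → SGD → ZAR → INR:
INR 8,648,000.00 ÷ 55.353 (buy SGD at ask) = SGD 156,233.63
SGD 156,233.63 ÷ 0.083390 (buy ZAR at ask) = ZAR 1,873,529.53
ZAR 1,873,529.53 ÷ 0.21521 (buy INR at ask) = INR 8,705,587.72

Net profit: INR 57,587.72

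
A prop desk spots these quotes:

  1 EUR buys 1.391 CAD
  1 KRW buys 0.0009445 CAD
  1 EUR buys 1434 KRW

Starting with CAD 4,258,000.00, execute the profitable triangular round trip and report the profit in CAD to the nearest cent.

Profitable loop is CAD → KRW → EUR → CAD:
CAD 4,258,000.00 ÷ 0.0009445 = KRW 4,508,205,400
KRW 4,508,205,400 ÷ 1434 = EUR 3,143,797.35
EUR 3,143,797.35 × 1.391 = CAD 4,373,022.11
Profit = CAD 4,373,022.11 − CAD 4,258,000.00

Profit: CAD 115,022.11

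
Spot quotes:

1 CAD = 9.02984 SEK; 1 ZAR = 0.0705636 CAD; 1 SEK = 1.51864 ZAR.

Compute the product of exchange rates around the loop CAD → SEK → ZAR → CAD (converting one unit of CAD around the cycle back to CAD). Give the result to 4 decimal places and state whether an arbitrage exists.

Around CAD → SEK → ZAR → CAD: 1 × 9.02984 × 1.51864 × 0.0705636 = 0.967644
Product < 1; profitable direction is CAD → ZAR → SEK → CAD.

0.9676 (arbitrage exists)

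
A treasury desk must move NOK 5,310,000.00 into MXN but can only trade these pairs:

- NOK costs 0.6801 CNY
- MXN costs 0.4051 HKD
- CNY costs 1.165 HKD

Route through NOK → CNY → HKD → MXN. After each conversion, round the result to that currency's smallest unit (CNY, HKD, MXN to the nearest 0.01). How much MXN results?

MXN 10,385,585.34

NOK 5,310,000.00 × 0.6801 = CNY 3,611,331.00
CNY 3,611,331.00 × 1.165 = HKD 4,207,200.62
HKD 4,207,200.62 ÷ 0.4051 = MXN 10,385,585.34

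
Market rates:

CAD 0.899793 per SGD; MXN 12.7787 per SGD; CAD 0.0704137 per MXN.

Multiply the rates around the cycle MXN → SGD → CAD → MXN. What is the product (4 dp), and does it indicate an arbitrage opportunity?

1.0000 (no arbitrage)

Around MXN → SGD → CAD → MXN: 1 ÷ 12.7787 × 0.899793 ÷ 0.0704137 = 0.999997
Product ≈ 1 (deviation 0.000%, within rounding noise).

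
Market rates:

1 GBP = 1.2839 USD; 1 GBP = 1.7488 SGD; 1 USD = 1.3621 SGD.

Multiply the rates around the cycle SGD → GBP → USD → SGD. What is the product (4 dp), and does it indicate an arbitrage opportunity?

1.0000 (no arbitrage)

Around SGD → GBP → USD → SGD: 1 ÷ 1.7488 × 1.2839 × 1.3621 = 1.000000
Product ≈ 1 (deviation 0.000%, within rounding noise).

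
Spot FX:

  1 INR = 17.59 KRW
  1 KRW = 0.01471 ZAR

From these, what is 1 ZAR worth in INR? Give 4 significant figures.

1 ZAR ÷ 0.01471 = 67.981 KRW
67.981 KRW ÷ 17.59 = 3.86475 INR

ZAR/INR = 3.865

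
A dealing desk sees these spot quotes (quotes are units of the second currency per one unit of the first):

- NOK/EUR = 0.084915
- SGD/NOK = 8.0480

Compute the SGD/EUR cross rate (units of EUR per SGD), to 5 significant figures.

1 SGD × 8.0480 = 8.048 NOK
8.048 NOK × 0.084915 = 0.683396 EUR

SGD/EUR = 0.68340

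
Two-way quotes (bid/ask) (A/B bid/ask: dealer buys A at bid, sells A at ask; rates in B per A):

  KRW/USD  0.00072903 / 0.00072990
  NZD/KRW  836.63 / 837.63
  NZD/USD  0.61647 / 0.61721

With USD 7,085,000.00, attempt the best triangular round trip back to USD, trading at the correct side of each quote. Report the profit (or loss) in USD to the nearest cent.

Net profit: USD 58,913.95

Best loop USD → KRW → NZD → USD:
USD 7,085,000.00 ÷ 0.00072990 (buy KRW at ask) = KRW 9,706,809,152
KRW 9,706,809,152 ÷ 837.63 (buy NZD at ask) = NZD 11,588,421.08
NZD 11,588,421.08 × 0.61647 (sell NZD at bid) = USD 7,143,913.95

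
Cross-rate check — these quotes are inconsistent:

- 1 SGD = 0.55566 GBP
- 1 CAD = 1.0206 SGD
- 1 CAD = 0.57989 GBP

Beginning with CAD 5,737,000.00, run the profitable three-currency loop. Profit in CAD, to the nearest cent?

Profitable loop is CAD → GBP → SGD → CAD:
CAD 5,737,000.00 × 0.57989 = GBP 3,326,828.93
GBP 3,326,828.93 ÷ 0.55566 = SGD 5,987,166.49
SGD 5,987,166.49 ÷ 1.0206 = CAD 5,866,320.29
Profit = CAD 5,866,320.29 − CAD 5,737,000.00

Profit: CAD 129,320.29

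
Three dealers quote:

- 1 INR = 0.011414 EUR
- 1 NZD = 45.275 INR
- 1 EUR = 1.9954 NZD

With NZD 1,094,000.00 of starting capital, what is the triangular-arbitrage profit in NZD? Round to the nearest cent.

Profit: NZD 34,089.66

Profitable loop is NZD → INR → EUR → NZD:
NZD 1,094,000.00 × 45.275 = INR 49,530,850.00
INR 49,530,850.00 × 0.011414 = EUR 565,345.12
EUR 565,345.12 × 1.9954 = NZD 1,128,089.66
Profit = NZD 1,128,089.66 − NZD 1,094,000.00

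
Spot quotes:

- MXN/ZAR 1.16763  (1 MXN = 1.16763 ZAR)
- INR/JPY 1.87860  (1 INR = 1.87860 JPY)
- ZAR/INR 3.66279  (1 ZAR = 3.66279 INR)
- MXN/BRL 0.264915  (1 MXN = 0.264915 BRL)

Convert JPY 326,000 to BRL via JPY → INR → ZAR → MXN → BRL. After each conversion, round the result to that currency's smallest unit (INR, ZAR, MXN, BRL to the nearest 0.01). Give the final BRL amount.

BRL 10,749.11

JPY 326,000 ÷ 1.87860 = INR 173,533.48
INR 173,533.48 ÷ 3.66279 = ZAR 47,377.40
ZAR 47,377.40 ÷ 1.16763 = MXN 40,575.70
MXN 40,575.70 × 0.264915 = BRL 10,749.11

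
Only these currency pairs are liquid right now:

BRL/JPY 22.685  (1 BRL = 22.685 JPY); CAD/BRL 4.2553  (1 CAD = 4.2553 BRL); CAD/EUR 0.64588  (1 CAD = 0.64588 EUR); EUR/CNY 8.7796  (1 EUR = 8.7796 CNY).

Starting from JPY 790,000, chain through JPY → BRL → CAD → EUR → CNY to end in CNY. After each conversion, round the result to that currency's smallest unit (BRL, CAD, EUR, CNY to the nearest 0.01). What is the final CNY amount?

JPY 790,000 ÷ 22.685 = BRL 34,824.77
BRL 34,824.77 ÷ 4.2553 = CAD 8,183.86
CAD 8,183.86 × 0.64588 = EUR 5,285.79
EUR 5,285.79 × 8.7796 = CNY 46,407.12

CNY 46,407.12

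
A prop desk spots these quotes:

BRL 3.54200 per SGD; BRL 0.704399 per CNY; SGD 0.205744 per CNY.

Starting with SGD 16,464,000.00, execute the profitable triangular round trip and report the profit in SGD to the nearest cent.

Profitable loop is SGD → BRL → CNY → SGD:
SGD 16,464,000.00 × 3.54200 = BRL 58,315,488.00
BRL 58,315,488.00 ÷ 0.704399 = CNY 82,787,579.20
CNY 82,787,579.20 × 0.205744 = SGD 17,033,047.69
Profit = SGD 17,033,047.69 − SGD 16,464,000.00

Profit: SGD 569,047.69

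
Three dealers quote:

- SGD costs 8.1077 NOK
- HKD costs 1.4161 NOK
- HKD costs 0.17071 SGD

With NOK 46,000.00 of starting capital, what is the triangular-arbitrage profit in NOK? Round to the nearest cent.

Profitable loop is NOK → SGD → HKD → NOK:
NOK 46,000.00 ÷ 8.1077 = SGD 5,673.62
SGD 5,673.62 ÷ 0.17071 = HKD 33,235.42
HKD 33,235.42 × 1.4161 = NOK 47,064.68
Profit = NOK 47,064.68 − NOK 46,000.00

Profit: NOK 1,064.68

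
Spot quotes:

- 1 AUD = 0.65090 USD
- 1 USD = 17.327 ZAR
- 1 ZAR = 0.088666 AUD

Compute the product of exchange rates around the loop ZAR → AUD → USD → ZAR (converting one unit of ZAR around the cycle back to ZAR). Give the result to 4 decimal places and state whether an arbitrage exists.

1.0000 (no arbitrage)

Around ZAR → AUD → USD → ZAR: 1 × 0.088666 × 0.65090 × 17.327 = 0.999988
Product ≈ 1 (deviation 0.001%, within rounding noise).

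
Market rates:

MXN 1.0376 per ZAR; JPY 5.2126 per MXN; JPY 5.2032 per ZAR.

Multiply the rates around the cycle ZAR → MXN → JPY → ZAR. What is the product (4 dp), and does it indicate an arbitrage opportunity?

1.0395 (arbitrage exists)

Around ZAR → MXN → JPY → ZAR: 1 × 1.0376 × 5.2126 ÷ 5.2032 = 1.039475
Product > 1; profitable direction is ZAR → MXN → JPY → ZAR.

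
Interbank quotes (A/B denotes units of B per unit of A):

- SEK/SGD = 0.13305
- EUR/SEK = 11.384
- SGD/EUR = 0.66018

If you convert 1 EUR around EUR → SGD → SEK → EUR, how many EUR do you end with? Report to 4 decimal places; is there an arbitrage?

1.0001 (no arbitrage)

Around EUR → SGD → SEK → EUR: 1 ÷ 0.66018 ÷ 0.13305 ÷ 11.384 = 1.000064
Product ≈ 1 (deviation 0.006%, within rounding noise).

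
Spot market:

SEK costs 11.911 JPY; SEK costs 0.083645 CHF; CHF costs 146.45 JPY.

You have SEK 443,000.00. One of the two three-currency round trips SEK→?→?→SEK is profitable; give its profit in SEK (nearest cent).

Profitable loop is SEK → CHF → JPY → SEK:
SEK 443,000.00 × 0.083645 = CHF 37,054.74
CHF 37,054.74 × 146.45 = JPY 5,426,666
JPY 5,426,666 ÷ 11.911 = SEK 455,601.20
Profit = SEK 455,601.20 − SEK 443,000.00

Profit: SEK 12,601.20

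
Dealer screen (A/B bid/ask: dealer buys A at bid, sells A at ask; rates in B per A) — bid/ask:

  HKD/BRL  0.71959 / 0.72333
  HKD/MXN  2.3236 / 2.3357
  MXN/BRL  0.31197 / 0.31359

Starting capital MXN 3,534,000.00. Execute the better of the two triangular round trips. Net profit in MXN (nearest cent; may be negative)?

Best loop MXN → BRL → HKD → MXN:
MXN 3,534,000.00 × 0.31197 (sell MXN at bid) = BRL 1,102,501.98
BRL 1,102,501.98 ÷ 0.72333 (buy HKD at ask) = HKD 1,524,203.31
HKD 1,524,203.31 × 2.3236 (sell HKD at bid) = MXN 3,541,638.81

Net profit: MXN 7,638.81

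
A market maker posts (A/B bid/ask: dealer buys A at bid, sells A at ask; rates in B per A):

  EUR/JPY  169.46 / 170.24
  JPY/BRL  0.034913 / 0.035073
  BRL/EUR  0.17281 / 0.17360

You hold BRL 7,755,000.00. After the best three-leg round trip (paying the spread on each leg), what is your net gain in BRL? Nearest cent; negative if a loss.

Best loop BRL → EUR → JPY → BRL:
BRL 7,755,000.00 × 0.17281 (sell BRL at bid) = EUR 1,340,141.55
EUR 1,340,141.55 × 169.46 (sell EUR at bid) = JPY 227,100,387
JPY 227,100,387 × 0.034913 (sell JPY at bid) = BRL 7,928,755.81

Net profit: BRL 173,755.81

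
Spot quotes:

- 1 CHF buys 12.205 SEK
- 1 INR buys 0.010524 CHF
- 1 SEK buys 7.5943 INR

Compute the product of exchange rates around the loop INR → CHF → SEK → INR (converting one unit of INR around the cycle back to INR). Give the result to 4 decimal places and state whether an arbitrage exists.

Around INR → CHF → SEK → INR: 1 × 0.010524 × 12.205 × 7.5943 = 0.975453
Product < 1; profitable direction is INR → SEK → CHF → INR.

0.9755 (arbitrage exists)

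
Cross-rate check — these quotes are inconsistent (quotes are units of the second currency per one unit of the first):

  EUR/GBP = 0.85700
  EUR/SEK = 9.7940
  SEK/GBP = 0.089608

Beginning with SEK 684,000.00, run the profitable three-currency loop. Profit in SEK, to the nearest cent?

Profit: SEK 16,458.10

Profitable loop is SEK → GBP → EUR → SEK:
SEK 684,000.00 × 0.089608 = GBP 61,291.87
GBP 61,291.87 ÷ 0.85700 = EUR 71,519.10
EUR 71,519.10 × 9.7940 = SEK 700,458.10
Profit = SEK 700,458.10 − SEK 684,000.00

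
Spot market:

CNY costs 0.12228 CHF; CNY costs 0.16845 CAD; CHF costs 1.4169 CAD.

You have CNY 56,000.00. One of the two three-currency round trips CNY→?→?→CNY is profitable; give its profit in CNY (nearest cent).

Profit: CNY 1,598.56

Profitable loop is CNY → CHF → CAD → CNY:
CNY 56,000.00 × 0.12228 = CHF 6,847.68
CHF 6,847.68 × 1.4169 = CAD 9,702.48
CAD 9,702.48 ÷ 0.16845 = CNY 57,598.56
Profit = CNY 57,598.56 − CNY 56,000.00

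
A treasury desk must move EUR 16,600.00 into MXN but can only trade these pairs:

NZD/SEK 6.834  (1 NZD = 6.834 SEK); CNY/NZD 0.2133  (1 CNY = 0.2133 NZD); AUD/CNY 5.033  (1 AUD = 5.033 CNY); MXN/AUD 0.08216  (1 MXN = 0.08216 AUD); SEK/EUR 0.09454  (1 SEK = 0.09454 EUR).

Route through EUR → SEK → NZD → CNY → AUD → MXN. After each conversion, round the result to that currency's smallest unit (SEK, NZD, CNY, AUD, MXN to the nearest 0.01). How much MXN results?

EUR 16,600.00 ÷ 0.09454 = SEK 175,587.05
SEK 175,587.05 ÷ 6.834 = NZD 25,693.16
NZD 25,693.16 ÷ 0.2133 = CNY 120,455.51
CNY 120,455.51 ÷ 5.033 = AUD 23,933.14
AUD 23,933.14 ÷ 0.08216 = MXN 291,299.17

MXN 291,299.17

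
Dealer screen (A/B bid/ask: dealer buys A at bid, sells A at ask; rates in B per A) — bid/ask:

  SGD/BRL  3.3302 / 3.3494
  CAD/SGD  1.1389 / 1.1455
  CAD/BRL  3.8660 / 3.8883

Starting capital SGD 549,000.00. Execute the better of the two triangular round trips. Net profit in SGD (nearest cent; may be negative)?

Net profit: SGD 4,187.15

Best loop SGD → CAD → BRL → SGD:
SGD 549,000.00 ÷ 1.1455 (buy CAD at ask) = CAD 479,266.70
CAD 479,266.70 × 3.8660 (sell CAD at bid) = BRL 1,852,845.05
BRL 1,852,845.05 ÷ 3.3494 (buy SGD at ask) = SGD 553,187.15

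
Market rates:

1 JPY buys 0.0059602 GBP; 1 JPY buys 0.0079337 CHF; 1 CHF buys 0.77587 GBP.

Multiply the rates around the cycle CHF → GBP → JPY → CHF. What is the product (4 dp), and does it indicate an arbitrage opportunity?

Around CHF → GBP → JPY → CHF: 1 × 0.77587 ÷ 0.0059602 × 0.0079337 = 1.032771
Product > 1; profitable direction is CHF → GBP → JPY → CHF.

1.0328 (arbitrage exists)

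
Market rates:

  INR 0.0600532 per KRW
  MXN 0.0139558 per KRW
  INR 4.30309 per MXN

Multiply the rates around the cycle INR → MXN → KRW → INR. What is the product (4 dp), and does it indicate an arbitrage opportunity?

Around INR → MXN → KRW → INR: 1 ÷ 4.30309 ÷ 0.0139558 × 0.0600532 = 1.000002
Product ≈ 1 (deviation 0.000%, within rounding noise).

1.0000 (no arbitrage)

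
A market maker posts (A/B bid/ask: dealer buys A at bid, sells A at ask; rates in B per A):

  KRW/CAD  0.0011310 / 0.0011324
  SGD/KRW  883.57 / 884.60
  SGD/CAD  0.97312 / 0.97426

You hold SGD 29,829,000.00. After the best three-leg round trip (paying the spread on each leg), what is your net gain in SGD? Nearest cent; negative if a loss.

Net profit: SGD 767,192.78

Best loop SGD → KRW → CAD → SGD:
SGD 29,829,000.00 × 883.57 (sell SGD at bid) = KRW 26,356,009,530
KRW 26,356,009,530 × 0.0011310 (sell KRW at bid) = CAD 29,808,646.78
CAD 29,808,646.78 ÷ 0.97426 (buy SGD at ask) = SGD 30,596,192.78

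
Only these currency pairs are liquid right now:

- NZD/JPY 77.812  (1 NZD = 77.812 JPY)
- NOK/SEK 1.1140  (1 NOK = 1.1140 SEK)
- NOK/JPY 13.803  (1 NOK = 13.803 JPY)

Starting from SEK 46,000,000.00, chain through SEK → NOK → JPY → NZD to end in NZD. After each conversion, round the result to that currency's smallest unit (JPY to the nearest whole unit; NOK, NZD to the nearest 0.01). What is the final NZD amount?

SEK 46,000,000.00 ÷ 1.1140 = NOK 41,292,639.14
NOK 41,292,639.14 × 13.803 = JPY 569,962,298
JPY 569,962,298 ÷ 77.812 = NZD 7,324,863.75

NZD 7,324,863.75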